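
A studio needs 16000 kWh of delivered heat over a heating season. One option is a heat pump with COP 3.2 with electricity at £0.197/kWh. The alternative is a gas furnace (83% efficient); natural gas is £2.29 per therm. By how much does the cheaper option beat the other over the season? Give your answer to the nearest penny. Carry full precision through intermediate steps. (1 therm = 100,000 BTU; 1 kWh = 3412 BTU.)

Heat load = 16000 kWh × 3412 = 54,592,000 BTU
Gas: input = 54,592,000 / 0.83 = 65,773,494 BTU = 657.7 therm → 657.7 × £2.29 = £1,506.21
Heat pump: 54,592,000 BTU / 3412 = 16,000 kWh heat; / 3.2 = 5,000 kWh in → × £0.197 = £985.00
Difference = |£1,506.21 − £985.00| = £521.21

£521.21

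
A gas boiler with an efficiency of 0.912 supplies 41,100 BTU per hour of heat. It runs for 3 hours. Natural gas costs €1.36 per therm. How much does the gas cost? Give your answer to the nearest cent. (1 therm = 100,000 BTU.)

Heat delivered = 41,100 BTU/h × 3 h = 123,300 BTU
Gas input = 123,300 / 0.912 = 135,197 BTU
= 135,197 / 100,000 = 1.352 therm
Cost = 1.352 × €1.36/therm = €1.84

€1.84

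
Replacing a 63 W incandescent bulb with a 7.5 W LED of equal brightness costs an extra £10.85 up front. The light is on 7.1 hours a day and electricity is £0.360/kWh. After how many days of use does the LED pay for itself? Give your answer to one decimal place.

Power saved = 63 − 7.5 = 55.5 W
Daily energy saved = 55.5 W × 7.1 h = 394 Wh = 0.39405 kWh
Daily savings = 0.39405 × £0.360 = £0.1419
Payback = £10.85 / £0.1419 per day = 76.48 days

76.5 days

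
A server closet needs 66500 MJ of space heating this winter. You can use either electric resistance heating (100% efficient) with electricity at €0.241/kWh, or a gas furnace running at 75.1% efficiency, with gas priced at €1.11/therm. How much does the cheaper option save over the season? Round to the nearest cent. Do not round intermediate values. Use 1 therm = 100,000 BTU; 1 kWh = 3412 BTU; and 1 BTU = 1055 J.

€3520.58

Heat load = 66500 MJ = 66,500,000,000 J / 1055 = 63,033,175 BTU
Gas: input = 63,033,175 / 0.751 = 83,932,324 BTU = 839.3 therm → 839.3 × €1.11 = €931.65
Electric: 63,033,175 BTU / 3412 = 18,470 kWh → × €0.241 = €4,452.23
Difference = |€931.65 − €4,452.23| = €3,520.58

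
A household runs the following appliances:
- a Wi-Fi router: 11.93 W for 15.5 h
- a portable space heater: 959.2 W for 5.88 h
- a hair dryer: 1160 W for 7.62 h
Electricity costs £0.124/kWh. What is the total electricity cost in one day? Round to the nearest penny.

Wi-Fi router: 11.93 W × 15.5 h = 185 Wh = 0.1849 kWh
portable space heater: 959.2 W × 5.88 h = 5,640 Wh = 5.64 kWh
hair dryer: 1160 W × 7.62 h = 8,839 Wh = 8.839 kWh
Total energy = 0.1849 + 5.64 + 8.839 = 14.66 kWh
Cost = 14.66 kWh × £0.124 = £1.82

£1.82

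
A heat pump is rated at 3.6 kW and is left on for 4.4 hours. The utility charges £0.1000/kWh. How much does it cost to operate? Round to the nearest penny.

£1.58

Energy = 3600 W × 4.4 h = 15,840 Wh = 15.84 kWh
Cost = 15.84 kWh × £0.1000/kWh = £1.58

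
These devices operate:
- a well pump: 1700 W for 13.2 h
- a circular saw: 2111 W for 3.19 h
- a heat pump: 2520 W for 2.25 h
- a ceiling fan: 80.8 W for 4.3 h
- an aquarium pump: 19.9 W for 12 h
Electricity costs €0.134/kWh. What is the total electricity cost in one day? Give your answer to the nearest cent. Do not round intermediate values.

€4.75

well pump: 1700 W × 13.2 h = 22,440 Wh = 22.44 kWh
circular saw: 2111 W × 3.19 h = 6,734 Wh = 6.734 kWh
heat pump: 2520 W × 2.25 h = 5,670 Wh = 5.67 kWh
ceiling fan: 80.8 W × 4.3 h = 347 Wh = 0.3474 kWh
aquarium pump: 19.9 W × 12 h = 239 Wh = 0.2388 kWh
Total energy = 22.44 + 6.734 + 5.67 + 0.3474 + 0.2388 = 35.43 kWh
Cost = 35.43 kWh × €0.134 = €4.75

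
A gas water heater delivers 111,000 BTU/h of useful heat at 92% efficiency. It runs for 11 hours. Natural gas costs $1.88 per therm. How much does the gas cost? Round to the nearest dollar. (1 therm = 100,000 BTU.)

Heat delivered = 111,000 BTU/h × 11 h = 1,221,000 BTU
Gas input = 1,221,000 / 0.920 = 1,327,174 BTU
= 1,327,174 / 100,000 = 13.27 therm
Cost = 13.27 × $1.88/therm = $24.95 ≈ $25

$25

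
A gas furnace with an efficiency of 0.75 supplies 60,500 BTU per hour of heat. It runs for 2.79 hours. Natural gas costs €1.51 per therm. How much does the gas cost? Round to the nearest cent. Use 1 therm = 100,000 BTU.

€3.40

Heat delivered = 60,500 BTU/h × 2.79 h = 168,795 BTU
Gas input = 168,795 / 0.75 = 225,060 BTU
= 225,060 / 100,000 = 2.251 therm
Cost = 2.251 × €1.51/therm = €3.40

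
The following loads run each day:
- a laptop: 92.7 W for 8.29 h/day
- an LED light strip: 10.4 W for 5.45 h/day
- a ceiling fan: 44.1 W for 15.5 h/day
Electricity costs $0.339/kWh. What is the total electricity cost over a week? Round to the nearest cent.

laptop: 92.7 W × 8.29 h × 7 d = 5,379 Wh = 5.379 kWh
LED light strip: 10.4 W × 5.45 h × 7 d = 397 Wh = 0.3968 kWh
ceiling fan: 44.1 W × 15.5 h × 7 d = 4,785 Wh = 4.785 kWh
Total energy = 5.379 + 0.3968 + 4.785 = 10.56 kWh
Cost = 10.56 kWh × $0.339 = $3.58

$3.58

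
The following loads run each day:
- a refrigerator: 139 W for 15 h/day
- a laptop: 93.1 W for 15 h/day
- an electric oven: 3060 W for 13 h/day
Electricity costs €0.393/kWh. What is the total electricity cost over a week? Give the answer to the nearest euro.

€119

refrigerator: 139 W × 15 h × 7 d = 14,595 Wh = 14.6 kWh
laptop: 93.1 W × 15 h × 7 d = 9,776 Wh = 9.775 kWh
electric oven: 3060 W × 13 h × 7 d = 278,460 Wh = 278.5 kWh
Total energy = 14.6 + 9.775 + 278.5 = 302.8 kWh
Cost = 302.8 kWh × €0.393 = €119.01 ≈ €119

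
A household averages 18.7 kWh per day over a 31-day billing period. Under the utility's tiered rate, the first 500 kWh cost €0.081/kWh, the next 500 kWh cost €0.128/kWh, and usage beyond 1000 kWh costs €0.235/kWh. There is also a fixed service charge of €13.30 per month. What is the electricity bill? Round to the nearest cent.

€64.00

Usage = 18.7 kWh/day × 31 days = 579.7 kWh
First 500 kWh × €0.081 = €40.50
Next 79.7 kWh × €0.128 = €10.20
Remaining tier: 0 kWh (not reached)
Energy charge = €50.70; + service €13.30 = €64.00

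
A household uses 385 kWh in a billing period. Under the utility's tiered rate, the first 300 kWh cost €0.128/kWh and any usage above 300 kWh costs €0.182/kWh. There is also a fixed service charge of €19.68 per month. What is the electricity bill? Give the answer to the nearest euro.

€74

First 300 kWh × €0.128 = €38.40
Remaining 85 kWh × €0.182 = €15.47
Energy charge = €53.87; + service €19.68 = €73.55 ≈ €74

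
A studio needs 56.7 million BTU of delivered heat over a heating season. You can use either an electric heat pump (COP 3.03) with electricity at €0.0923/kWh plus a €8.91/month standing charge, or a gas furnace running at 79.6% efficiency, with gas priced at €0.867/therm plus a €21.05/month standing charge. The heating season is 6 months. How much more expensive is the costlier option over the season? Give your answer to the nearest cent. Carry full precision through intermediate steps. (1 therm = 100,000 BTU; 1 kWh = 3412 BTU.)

Heat load = 56.7 × 10⁶ BTU = 56,700,000 BTU
Gas: input = 56,700,000 / 0.796 = 71,231,156 BTU = 712.3 therm → 712.3 × €0.867 = €617.57; + 6 × €21.05 standing = €743.87
Heat pump: 56,700,000 BTU / 3412 = 16,620 kWh heat; / 3.03 = 5,484 kWh in → × €0.0923 = €506.21; + 6 × €8.91 standing = €559.67
Difference = |€743.87 − €559.67| = €184.20

€184.20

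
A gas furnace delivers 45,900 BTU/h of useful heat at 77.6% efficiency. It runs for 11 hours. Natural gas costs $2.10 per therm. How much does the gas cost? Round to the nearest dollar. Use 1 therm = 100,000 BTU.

Heat delivered = 45,900 BTU/h × 11 h = 504,900 BTU
Gas input = 504,900 / 0.776 = 650,644 BTU
= 650,644 / 100,000 = 6.506 therm
Cost = 6.506 × $2.10/therm = $13.66 ≈ $14

$14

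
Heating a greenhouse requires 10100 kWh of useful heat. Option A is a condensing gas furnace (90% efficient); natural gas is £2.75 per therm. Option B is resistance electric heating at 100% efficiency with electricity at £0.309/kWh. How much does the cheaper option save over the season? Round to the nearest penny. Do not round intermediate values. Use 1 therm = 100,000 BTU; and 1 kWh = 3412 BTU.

£2067.92

Heat load = 10100 kWh × 3412 = 34,461,200 BTU
Gas: input = 34,461,200 / 0.90 = 38,290,222 BTU = 382.9 therm → 382.9 × £2.75 = £1,052.98
Electric: 34,461,200 BTU / 3412 = 10,100 kWh → × £0.309 = £3,120.90
Difference = |£1,052.98 − £3,120.90| = £2,067.92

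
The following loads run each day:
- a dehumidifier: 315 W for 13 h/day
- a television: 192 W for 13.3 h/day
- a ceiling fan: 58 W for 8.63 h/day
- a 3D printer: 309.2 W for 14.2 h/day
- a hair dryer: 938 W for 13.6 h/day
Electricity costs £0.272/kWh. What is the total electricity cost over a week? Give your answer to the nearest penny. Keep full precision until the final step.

dehumidifier: 315 W × 13 h × 7 d = 28,665 Wh = 28.66 kWh
television: 192 W × 13.3 h × 7 d = 17,875 Wh = 17.88 kWh
ceiling fan: 58 W × 8.63 h × 7 d = 3,504 Wh = 3.504 kWh
3D printer: 309.2 W × 14.2 h × 7 d = 30,734 Wh = 30.73 kWh
hair dryer: 938 W × 13.6 h × 7 d = 89,298 Wh = 89.3 kWh
Total energy = 28.66 + 17.88 + 3.504 + 30.73 + 89.3 = 170.1 kWh
Cost = 170.1 kWh × £0.272 = £46.26

£46.26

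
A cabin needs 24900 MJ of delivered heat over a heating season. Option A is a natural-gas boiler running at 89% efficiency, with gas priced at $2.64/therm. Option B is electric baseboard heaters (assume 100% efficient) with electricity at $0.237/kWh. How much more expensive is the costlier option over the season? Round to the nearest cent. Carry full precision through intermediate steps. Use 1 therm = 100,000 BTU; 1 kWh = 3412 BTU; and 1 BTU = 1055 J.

$939.30

Heat load = 24900 MJ = 24,900,000,000 J / 1055 = 23,601,896 BTU
Gas: input = 23,601,896 / 0.89 = 26,518,984 BTU = 265.2 therm → 265.2 × $2.64 = $700.10
Electric: 23,601,896 BTU / 3412 = 6,917 kWh → × $0.237 = $1,639.40
Difference = |$700.10 − $1,639.40| = $939.30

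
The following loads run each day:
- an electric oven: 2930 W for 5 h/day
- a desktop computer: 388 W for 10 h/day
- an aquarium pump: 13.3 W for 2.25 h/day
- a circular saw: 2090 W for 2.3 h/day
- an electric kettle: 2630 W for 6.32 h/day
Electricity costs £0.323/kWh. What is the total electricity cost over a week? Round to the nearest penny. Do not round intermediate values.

electric oven: 2930 W × 5 h × 7 d = 102,550 Wh = 102.5 kWh
desktop computer: 388 W × 10 h × 7 d = 27,160 Wh = 27.16 kWh
aquarium pump: 13.3 W × 2.25 h × 7 d = 209 Wh = 0.2095 kWh
circular saw: 2090 W × 2.3 h × 7 d = 33,649 Wh = 33.65 kWh
electric kettle: 2630 W × 6.32 h × 7 d = 116,351 Wh = 116.4 kWh
Total energy = 102.5 + 27.16 + 0.2095 + 33.65 + 116.4 = 279.9 kWh
Cost = 279.9 kWh × £0.323 = £90.41

£90.41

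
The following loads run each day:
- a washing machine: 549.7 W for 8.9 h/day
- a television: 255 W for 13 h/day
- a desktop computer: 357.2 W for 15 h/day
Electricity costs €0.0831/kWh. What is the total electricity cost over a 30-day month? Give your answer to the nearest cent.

washing machine: 549.7 W × 8.9 h × 30 d = 146,770 Wh = 146.8 kWh
television: 255 W × 13 h × 30 d = 99,450 Wh = 99.45 kWh
desktop computer: 357.2 W × 15 h × 30 d = 160,740 Wh = 160.7 kWh
Total energy = 146.8 + 99.45 + 160.7 = 407 kWh
Cost = 407 kWh × €0.0831 = €33.82

€33.82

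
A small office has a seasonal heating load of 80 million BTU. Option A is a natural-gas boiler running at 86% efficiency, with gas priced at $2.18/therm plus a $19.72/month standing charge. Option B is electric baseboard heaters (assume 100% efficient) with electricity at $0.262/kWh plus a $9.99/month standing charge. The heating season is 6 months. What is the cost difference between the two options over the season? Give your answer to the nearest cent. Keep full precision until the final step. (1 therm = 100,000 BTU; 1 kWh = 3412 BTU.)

$4056.74

Heat load = 80 × 10⁶ BTU = 80,000,000 BTU
Gas: input = 80,000,000 / 0.86 = 93,023,256 BTU = 930.2 therm → 930.2 × $2.18 = $2,027.91; + 6 × $19.72 standing = $2,146.23
Electric: 80,000,000 BTU / 3412 = 23,450 kWh → × $0.262 = $6,143.02; + 6 × $9.99 standing = $6,202.96
Difference = |$2,146.23 − $6,202.96| = $4,056.74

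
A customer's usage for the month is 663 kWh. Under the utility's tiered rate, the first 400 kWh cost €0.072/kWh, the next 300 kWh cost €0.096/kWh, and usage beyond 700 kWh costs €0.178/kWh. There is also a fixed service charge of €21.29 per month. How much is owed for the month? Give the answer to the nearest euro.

€75

First 400 kWh × €0.072 = €28.80
Next 263 kWh × €0.096 = €25.25
Remaining tier: 0 kWh (not reached)
Energy charge = €54.05; + service €21.29 = €75.34 ≈ €75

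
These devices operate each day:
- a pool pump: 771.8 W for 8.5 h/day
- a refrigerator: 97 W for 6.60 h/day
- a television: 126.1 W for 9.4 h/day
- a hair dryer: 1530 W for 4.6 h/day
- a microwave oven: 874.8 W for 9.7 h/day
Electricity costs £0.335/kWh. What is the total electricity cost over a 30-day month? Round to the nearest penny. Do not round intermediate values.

£240.29

pool pump: 771.8 W × 8.5 h × 30 d = 196,809 Wh = 196.8 kWh
refrigerator: 97 W × 6.60 h × 30 d = 19,206 Wh = 19.21 kWh
television: 126.1 W × 9.4 h × 30 d = 35,560 Wh = 35.56 kWh
hair dryer: 1530 W × 4.6 h × 30 d = 211,140 Wh = 211.1 kWh
microwave oven: 874.8 W × 9.7 h × 30 d = 254,567 Wh = 254.6 kWh
Total energy = 196.8 + 19.21 + 35.56 + 211.1 + 254.6 = 717.3 kWh
Cost = 717.3 kWh × £0.335 = £240.29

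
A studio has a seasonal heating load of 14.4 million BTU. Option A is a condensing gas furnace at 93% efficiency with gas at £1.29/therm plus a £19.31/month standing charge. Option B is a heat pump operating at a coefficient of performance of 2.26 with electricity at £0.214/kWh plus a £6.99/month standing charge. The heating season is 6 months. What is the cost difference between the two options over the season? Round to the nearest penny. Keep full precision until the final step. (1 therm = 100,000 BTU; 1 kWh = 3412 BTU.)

Heat load = 14.4 × 10⁶ BTU = 14,400,000 BTU
Gas: input = 14,400,000 / 0.93 = 15,483,871 BTU = 154.8 therm → 154.8 × £1.29 = £199.74; + 6 × £19.31 standing = £315.60
Heat pump: 14,400,000 BTU / 3412 = 4,220 kWh heat; / 2.26 = 1,867 kWh in → × £0.214 = £399.63; + 6 × £6.99 standing = £441.57
Difference = |£315.60 − £441.57| = £125.97

£125.97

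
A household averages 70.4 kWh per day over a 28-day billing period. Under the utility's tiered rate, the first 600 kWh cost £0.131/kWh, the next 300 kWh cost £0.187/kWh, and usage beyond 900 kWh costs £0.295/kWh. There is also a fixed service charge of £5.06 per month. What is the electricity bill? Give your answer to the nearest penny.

Usage = 70.4 kWh/day × 28 days = 1971.2 kWh
First 600 kWh × £0.131 = £78.60
Next 300 kWh × £0.187 = £56.10
Remaining 1071.2 kWh × £0.295 = £316.00
Energy charge = £450.70; + service £5.06 = £455.76

£455.76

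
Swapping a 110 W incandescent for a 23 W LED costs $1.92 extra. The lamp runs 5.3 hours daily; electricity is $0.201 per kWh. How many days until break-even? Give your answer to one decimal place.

Power saved = 110 − 23 = 87 W
Daily energy saved = 87 W × 5.3 h = 461.1 Wh = 0.4611 kWh
Daily savings = 0.4611 × $0.201 = $0.0927
Payback = $1.92 / $0.0927 per day = 20.72 days

20.7 days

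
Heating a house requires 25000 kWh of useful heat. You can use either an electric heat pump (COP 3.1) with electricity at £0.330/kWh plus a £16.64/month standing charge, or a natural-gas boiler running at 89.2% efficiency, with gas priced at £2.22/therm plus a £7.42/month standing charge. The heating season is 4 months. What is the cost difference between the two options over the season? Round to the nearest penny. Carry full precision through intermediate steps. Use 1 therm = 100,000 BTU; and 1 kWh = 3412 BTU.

Heat load = 25000 kWh × 3412 = 85,300,000 BTU
Gas: input = 85,300,000 / 0.892 = 95,627,803 BTU = 956.3 therm → 956.3 × £2.22 = £2,122.94; + 4 × £7.42 standing = £2,152.62
Heat pump: 85,300,000 BTU / 3412 = 25,000 kWh heat; / 3.1 = 8,065 kWh in → × £0.330 = £2,661.29; + 4 × £16.64 standing = £2,727.85
Difference = |£2,152.62 − £2,727.85| = £575.23

£575.23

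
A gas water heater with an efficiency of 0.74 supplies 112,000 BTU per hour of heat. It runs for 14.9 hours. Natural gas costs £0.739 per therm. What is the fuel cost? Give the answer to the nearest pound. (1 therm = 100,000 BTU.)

Heat delivered = 112,000 BTU/h × 14.9 h = 1,668,800 BTU
Gas input = 1,668,800 / 0.74 = 2,255,135 BTU
= 2,255,135 / 100,000 = 22.55 therm
Cost = 22.55 × £0.739/therm = £16.67 ≈ £17

£17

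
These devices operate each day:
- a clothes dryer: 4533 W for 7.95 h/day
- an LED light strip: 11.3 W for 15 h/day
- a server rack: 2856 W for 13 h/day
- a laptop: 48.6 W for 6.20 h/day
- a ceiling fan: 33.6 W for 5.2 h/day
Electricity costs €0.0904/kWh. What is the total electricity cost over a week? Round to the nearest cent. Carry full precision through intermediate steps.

€46.71

clothes dryer: 4533 W × 7.95 h × 7 d = 252,261 Wh = 252.3 kWh
LED light strip: 11.3 W × 15 h × 7 d = 1,186 Wh = 1.187 kWh
server rack: 2856 W × 13 h × 7 d = 259,896 Wh = 259.9 kWh
laptop: 48.6 W × 6.20 h × 7 d = 2,109 Wh = 2.109 kWh
ceiling fan: 33.6 W × 5.2 h × 7 d = 1,223 Wh = 1.223 kWh
Total energy = 252.3 + 1.187 + 259.9 + 2.109 + 1.223 = 516.7 kWh
Cost = 516.7 kWh × €0.0904 = €46.71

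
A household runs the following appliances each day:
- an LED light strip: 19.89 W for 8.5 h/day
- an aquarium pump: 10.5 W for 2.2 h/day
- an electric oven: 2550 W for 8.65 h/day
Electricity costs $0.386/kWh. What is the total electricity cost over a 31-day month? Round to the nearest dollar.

$266

LED light strip: 19.89 W × 8.5 h × 31 d = 5,241 Wh = 5.241 kWh
aquarium pump: 10.5 W × 2.2 h × 31 d = 716 Wh = 0.7161 kWh
electric oven: 2550 W × 8.65 h × 31 d = 683,782 Wh = 683.8 kWh
Total energy = 5.241 + 0.7161 + 683.8 = 689.7 kWh
Cost = 689.7 kWh × $0.386 = $266.24 ≈ $266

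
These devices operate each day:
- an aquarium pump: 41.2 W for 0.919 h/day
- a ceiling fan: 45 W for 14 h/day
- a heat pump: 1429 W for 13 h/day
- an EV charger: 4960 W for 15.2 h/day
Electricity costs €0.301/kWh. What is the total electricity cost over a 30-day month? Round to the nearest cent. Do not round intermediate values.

aquarium pump: 41.2 W × 0.919 h × 30 d = 1,136 Wh = 1.136 kWh
ceiling fan: 45 W × 14 h × 30 d = 18,900 Wh = 18.9 kWh
heat pump: 1429 W × 13 h × 30 d = 557,310 Wh = 557.3 kWh
EV charger: 4960 W × 15.2 h × 30 d = 2,261,760 Wh = 2,262 kWh
Total energy = 1.136 + 18.9 + 557.3 + 2,262 = 2,839 kWh
Cost = 2,839 kWh × €0.301 = €854.57

€854.57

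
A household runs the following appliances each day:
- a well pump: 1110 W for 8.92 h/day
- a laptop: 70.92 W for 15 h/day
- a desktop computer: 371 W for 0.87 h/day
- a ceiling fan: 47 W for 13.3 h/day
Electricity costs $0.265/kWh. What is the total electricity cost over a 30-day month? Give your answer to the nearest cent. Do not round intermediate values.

$94.71

well pump: 1110 W × 8.92 h × 30 d = 297,036 Wh = 297 kWh
laptop: 70.92 W × 15 h × 30 d = 31,914 Wh = 31.91 kWh
desktop computer: 371 W × 0.87 h × 30 d = 9,683 Wh = 9.683 kWh
ceiling fan: 47 W × 13.3 h × 30 d = 18,753 Wh = 18.75 kWh
Total energy = 297 + 31.91 + 9.683 + 18.75 = 357.4 kWh
Cost = 357.4 kWh × $0.265 = $94.71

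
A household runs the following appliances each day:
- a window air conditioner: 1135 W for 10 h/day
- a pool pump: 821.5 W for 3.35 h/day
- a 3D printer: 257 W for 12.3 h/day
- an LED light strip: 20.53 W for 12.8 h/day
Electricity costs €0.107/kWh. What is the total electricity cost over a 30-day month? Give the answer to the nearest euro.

window air conditioner: 1135 W × 10 h × 30 d = 340,500 Wh = 340.5 kWh
pool pump: 821.5 W × 3.35 h × 30 d = 82,561 Wh = 82.56 kWh
3D printer: 257 W × 12.3 h × 30 d = 94,833 Wh = 94.83 kWh
LED light strip: 20.53 W × 12.8 h × 30 d = 7,884 Wh = 7.884 kWh
Total energy = 340.5 + 82.56 + 94.83 + 7.884 = 525.8 kWh
Cost = 525.8 kWh × €0.107 = €56.26 ≈ €56

€56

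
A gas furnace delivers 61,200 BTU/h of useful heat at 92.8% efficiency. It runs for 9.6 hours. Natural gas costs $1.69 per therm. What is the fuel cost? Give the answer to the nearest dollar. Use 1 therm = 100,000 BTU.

Heat delivered = 61,200 BTU/h × 9.6 h = 587,520 BTU
Gas input = 587,520 / 0.928 = 633,103 BTU
= 633,103 / 100,000 = 6.331 therm
Cost = 6.331 × $1.69/therm = $10.70 ≈ $11

$11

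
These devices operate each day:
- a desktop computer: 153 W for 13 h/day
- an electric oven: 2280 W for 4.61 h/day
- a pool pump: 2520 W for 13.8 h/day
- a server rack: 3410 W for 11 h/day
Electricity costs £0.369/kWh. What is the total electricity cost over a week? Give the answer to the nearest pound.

desktop computer: 153 W × 13 h × 7 d = 13,923 Wh = 13.92 kWh
electric oven: 2280 W × 4.61 h × 7 d = 73,576 Wh = 73.58 kWh
pool pump: 2520 W × 13.8 h × 7 d = 243,432 Wh = 243.4 kWh
server rack: 3410 W × 11 h × 7 d = 262,570 Wh = 262.6 kWh
Total energy = 13.92 + 73.58 + 243.4 + 262.6 = 593.5 kWh
Cost = 593.5 kWh × £0.369 = £219.00

£219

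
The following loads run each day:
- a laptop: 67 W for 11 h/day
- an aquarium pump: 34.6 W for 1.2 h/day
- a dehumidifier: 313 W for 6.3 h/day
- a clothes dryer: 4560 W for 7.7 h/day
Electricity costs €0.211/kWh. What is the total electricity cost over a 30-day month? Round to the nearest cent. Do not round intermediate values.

€239.67

laptop: 67 W × 11 h × 30 d = 22,110 Wh = 22.11 kWh
aquarium pump: 34.6 W × 1.2 h × 30 d = 1,246 Wh = 1.246 kWh
dehumidifier: 313 W × 6.3 h × 30 d = 59,157 Wh = 59.16 kWh
clothes dryer: 4560 W × 7.7 h × 30 d = 1,053,360 Wh = 1,053 kWh
Total energy = 22.11 + 1.246 + 59.16 + 1,053 = 1,136 kWh
Cost = 1,136 kWh × €0.211 = €239.67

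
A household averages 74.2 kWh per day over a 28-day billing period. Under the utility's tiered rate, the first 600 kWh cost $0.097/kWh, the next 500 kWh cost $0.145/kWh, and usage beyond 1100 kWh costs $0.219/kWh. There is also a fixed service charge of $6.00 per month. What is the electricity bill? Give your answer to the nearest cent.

$350.79

Usage = 74.2 kWh/day × 28 days = 2077.6 kWh
First 600 kWh × $0.097 = $58.20
Next 500 kWh × $0.145 = $72.50
Remaining 977.6 kWh × $0.219 = $214.09
Energy charge = $344.79; + service $6.00 = $350.79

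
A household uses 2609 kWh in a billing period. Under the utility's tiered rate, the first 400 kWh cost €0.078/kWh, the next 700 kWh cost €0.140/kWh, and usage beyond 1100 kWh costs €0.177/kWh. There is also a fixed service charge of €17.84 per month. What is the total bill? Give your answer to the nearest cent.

€414.13

First 400 kWh × €0.078 = €31.20
Next 700 kWh × €0.140 = €98.00
Remaining 1509 kWh × €0.177 = €267.09
Energy charge = €396.29; + service €17.84 = €414.13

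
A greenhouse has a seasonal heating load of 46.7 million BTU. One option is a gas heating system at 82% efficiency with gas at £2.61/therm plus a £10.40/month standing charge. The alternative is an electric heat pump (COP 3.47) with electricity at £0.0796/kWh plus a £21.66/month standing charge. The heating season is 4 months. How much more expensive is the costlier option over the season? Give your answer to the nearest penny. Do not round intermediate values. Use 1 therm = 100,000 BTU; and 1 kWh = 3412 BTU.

Heat load = 46.7 × 10⁶ BTU = 46,700,000 BTU
Gas: input = 46,700,000 / 0.82 = 56,951,220 BTU = 569.5 therm → 569.5 × £2.61 = £1,486.43; + 4 × £10.40 standing = £1,528.03
Heat pump: 46,700,000 BTU / 3412 = 13,690 kWh heat; / 3.47 = 3,944 kWh in → × £0.0796 = £313.97; + 4 × £21.66 standing = £400.61
Difference = |£1,528.03 − £400.61| = £1,127.41

£1127.41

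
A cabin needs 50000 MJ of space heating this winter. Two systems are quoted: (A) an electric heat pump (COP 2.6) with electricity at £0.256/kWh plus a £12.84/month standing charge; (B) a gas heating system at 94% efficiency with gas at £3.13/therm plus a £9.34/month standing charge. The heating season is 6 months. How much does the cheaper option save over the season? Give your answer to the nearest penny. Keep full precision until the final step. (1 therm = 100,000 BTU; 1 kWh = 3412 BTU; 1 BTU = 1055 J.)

£189.45

Heat load = 50000 MJ = 50,000,000,000 J / 1055 = 47,393,365 BTU
Gas: input = 47,393,365 / 0.94 = 50,418,473 BTU = 504.2 therm → 504.2 × £3.13 = £1,578.10; + 6 × £9.34 standing = £1,634.14
Heat pump: 47,393,365 BTU / 3412 = 13,890 kWh heat; / 2.6 = 5,342 kWh in → × £0.256 = £1,367.65; + 6 × £12.84 standing = £1,444.69
Difference = |£1,634.14 − £1,444.69| = £189.45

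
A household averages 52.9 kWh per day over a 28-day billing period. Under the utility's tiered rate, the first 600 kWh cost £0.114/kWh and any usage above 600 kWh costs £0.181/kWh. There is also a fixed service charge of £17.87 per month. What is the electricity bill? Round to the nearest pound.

£246

Usage = 52.9 kWh/day × 28 days = 1481.2 kWh
First 600 kWh × £0.114 = £68.40
Remaining 881.2 kWh × £0.181 = £159.50
Energy charge = £227.90; + service £17.87 = £245.77 ≈ £246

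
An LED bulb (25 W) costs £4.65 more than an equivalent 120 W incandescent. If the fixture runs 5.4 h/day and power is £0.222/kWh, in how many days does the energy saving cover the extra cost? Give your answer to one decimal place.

40.8 days

Power saved = 120 − 25 = 95 W
Daily energy saved = 95 W × 5.4 h = 513 Wh = 0.513 kWh
Daily savings = 0.513 × £0.222 = £0.1139
Payback = £4.65 / £0.1139 per day = 40.83 days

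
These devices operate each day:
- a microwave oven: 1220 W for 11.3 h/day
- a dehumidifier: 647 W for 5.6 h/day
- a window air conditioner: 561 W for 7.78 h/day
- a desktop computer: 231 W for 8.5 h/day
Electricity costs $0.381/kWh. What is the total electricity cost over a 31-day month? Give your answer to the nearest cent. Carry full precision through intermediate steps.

microwave oven: 1220 W × 11.3 h × 31 d = 427,366 Wh = 427.4 kWh
dehumidifier: 647 W × 5.6 h × 31 d = 112,319 Wh = 112.3 kWh
window air conditioner: 561 W × 7.78 h × 31 d = 135,302 Wh = 135.3 kWh
desktop computer: 231 W × 8.5 h × 31 d = 60,868 Wh = 60.87 kWh
Total energy = 427.4 + 112.3 + 135.3 + 60.87 = 735.9 kWh
Cost = 735.9 kWh × $0.381 = $280.36

$280.36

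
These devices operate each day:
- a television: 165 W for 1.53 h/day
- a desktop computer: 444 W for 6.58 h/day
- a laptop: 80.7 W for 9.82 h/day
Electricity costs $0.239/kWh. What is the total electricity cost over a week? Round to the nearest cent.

television: 165 W × 1.53 h × 7 d = 1,767 Wh = 1.767 kWh
desktop computer: 444 W × 6.58 h × 7 d = 20,451 Wh = 20.45 kWh
laptop: 80.7 W × 9.82 h × 7 d = 5,547 Wh = 5.547 kWh
Total energy = 1.767 + 20.45 + 5.547 = 27.77 kWh
Cost = 27.77 kWh × $0.239 = $6.64

$6.64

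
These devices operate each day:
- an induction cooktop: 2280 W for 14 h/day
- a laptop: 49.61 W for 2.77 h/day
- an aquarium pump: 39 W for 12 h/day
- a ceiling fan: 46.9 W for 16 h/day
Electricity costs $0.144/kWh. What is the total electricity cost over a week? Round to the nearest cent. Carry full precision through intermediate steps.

$33.54

induction cooktop: 2280 W × 14 h × 7 d = 223,440 Wh = 223.4 kWh
laptop: 49.61 W × 2.77 h × 7 d = 962 Wh = 0.9619 kWh
aquarium pump: 39 W × 12 h × 7 d = 3,276 Wh = 3.276 kWh
ceiling fan: 46.9 W × 16 h × 7 d = 5,253 Wh = 5.253 kWh
Total energy = 223.4 + 0.9619 + 3.276 + 5.253 = 232.9 kWh
Cost = 232.9 kWh × $0.144 = $33.54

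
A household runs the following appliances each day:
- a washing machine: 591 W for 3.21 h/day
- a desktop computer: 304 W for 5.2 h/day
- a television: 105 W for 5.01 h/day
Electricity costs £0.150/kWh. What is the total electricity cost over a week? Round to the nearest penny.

£4.20

washing machine: 591 W × 3.21 h × 7 d = 13,280 Wh = 13.28 kWh
desktop computer: 304 W × 5.2 h × 7 d = 11,066 Wh = 11.07 kWh
television: 105 W × 5.01 h × 7 d = 3,682 Wh = 3.682 kWh
Total energy = 13.28 + 11.07 + 3.682 = 28.03 kWh
Cost = 28.03 kWh × £0.150 = £4.20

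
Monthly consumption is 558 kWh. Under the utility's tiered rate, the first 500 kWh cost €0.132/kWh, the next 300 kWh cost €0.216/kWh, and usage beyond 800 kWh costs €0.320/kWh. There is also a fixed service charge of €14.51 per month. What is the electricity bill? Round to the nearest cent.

€93.04

First 500 kWh × €0.132 = €66.00
Next 58 kWh × €0.216 = €12.53
Remaining tier: 0 kWh (not reached)
Energy charge = €78.53; + service €14.51 = €93.04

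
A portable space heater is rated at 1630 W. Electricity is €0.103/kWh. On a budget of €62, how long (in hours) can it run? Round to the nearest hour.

Energy budget = €62 / €0.103 per kWh = 601.9 kWh = 601,942 Wh
Runtime = 601,942 Wh / 1630 W = 369.3 h

369 h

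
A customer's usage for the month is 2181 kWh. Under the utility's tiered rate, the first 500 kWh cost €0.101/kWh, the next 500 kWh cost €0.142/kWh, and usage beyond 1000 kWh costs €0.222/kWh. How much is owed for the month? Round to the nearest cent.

First 500 kWh × €0.101 = €50.50
Next 500 kWh × €0.142 = €71.00
Remaining 1181 kWh × €0.222 = €262.18
Total = €383.68

€383.68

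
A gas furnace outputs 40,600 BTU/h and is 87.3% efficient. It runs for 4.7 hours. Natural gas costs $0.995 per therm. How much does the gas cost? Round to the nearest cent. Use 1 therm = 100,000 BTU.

Heat delivered = 40,600 BTU/h × 4.7 h = 190,820 BTU
Gas input = 190,820 / 0.873 = 218,580 BTU
= 218,580 / 100,000 = 2.186 therm
Cost = 2.186 × $0.995/therm = $2.17

$2.17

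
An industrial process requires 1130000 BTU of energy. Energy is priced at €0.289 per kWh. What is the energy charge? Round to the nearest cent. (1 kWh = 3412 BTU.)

€95.71

1130000 BTU × (0.00029308 kWh/BTU) = 331.2 kWh
Cost = 331.2 kWh × €0.289/kWh = €95.71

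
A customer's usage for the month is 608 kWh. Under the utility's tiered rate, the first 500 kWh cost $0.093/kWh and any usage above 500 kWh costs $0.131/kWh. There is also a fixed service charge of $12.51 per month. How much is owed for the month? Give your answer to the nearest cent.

$73.16

First 500 kWh × $0.093 = $46.50
Remaining 108 kWh × $0.131 = $14.15
Energy charge = $60.65; + service $12.51 = $73.16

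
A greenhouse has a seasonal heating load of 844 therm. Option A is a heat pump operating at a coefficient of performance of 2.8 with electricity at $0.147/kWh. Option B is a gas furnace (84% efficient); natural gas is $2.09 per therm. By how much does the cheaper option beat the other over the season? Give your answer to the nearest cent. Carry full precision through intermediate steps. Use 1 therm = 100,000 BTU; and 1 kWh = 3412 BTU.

$801.30

Heat load = 844 therm × 100,000 = 84,400,000 BTU
Gas: input = 84,400,000 / 0.84 = 100,476,190 BTU = 1,005 therm → 1,005 × $2.09 = $2,099.95
Heat pump: 84,400,000 BTU / 3412 = 24,740 kWh heat; / 2.8 = 8,834 kWh in → × $0.147 = $1,298.65
Difference = |$2,099.95 − $1,298.65| = $801.30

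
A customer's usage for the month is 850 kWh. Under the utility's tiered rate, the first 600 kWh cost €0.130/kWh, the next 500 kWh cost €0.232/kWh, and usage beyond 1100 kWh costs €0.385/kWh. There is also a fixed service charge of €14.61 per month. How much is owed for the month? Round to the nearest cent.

First 600 kWh × €0.130 = €78.00
Next 250 kWh × €0.232 = €58.00
Remaining tier: 0 kWh (not reached)
Energy charge = €136.00; + service €14.61 = €150.61

€150.61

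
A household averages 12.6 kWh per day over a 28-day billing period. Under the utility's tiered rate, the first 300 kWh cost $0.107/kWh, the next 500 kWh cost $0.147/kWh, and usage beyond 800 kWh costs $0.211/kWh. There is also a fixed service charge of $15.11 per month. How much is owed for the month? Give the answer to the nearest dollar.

Usage = 12.6 kWh/day × 28 days = 352.8 kWh
First 300 kWh × $0.107 = $32.10
Next 52.8 kWh × $0.147 = $7.76
Remaining tier: 0 kWh (not reached)
Energy charge = $39.86; + service $15.11 = $54.97 ≈ $55

$55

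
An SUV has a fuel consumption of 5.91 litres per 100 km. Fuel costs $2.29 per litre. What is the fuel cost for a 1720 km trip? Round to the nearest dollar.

$233

Fuel = 5.91 L/100 km × 1720 km / 100 = 101.7 L
Cost = 101.7 L × $2.29/L = $232.78 ≈ $233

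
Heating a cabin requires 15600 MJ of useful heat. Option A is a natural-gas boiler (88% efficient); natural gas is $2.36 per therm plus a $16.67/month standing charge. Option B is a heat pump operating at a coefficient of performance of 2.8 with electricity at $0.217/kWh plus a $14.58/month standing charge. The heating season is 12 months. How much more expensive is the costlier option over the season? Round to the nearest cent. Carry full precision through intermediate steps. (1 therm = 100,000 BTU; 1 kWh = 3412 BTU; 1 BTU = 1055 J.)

$85.77

Heat load = 15600 MJ = 15,600,000,000 J / 1055 = 14,786,730 BTU
Gas: input = 14,786,730 / 0.88 = 16,803,102 BTU = 168 therm → 168 × $2.36 = $396.55; + 12 × $16.67 standing = $596.59
Heat pump: 14,786,730 BTU / 3412 = 4,334 kWh heat; / 2.8 = 1,548 kWh in → × $0.217 = $335.87; + 12 × $14.58 standing = $510.83
Difference = |$596.59 − $510.83| = $85.77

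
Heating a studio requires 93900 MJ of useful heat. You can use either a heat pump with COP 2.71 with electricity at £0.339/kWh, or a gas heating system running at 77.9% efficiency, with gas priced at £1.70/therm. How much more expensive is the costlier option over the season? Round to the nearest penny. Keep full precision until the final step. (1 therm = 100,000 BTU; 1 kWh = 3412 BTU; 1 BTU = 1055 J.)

Heat load = 93900 MJ = 93,900,000,000 J / 1055 = 89,004,739 BTU
Gas: input = 89,004,739 / 0.779 = 114,255,121 BTU = 1,143 therm → 1,143 × £1.70 = £1,942.34
Heat pump: 89,004,739 BTU / 3412 = 26,090 kWh heat; / 2.71 = 9,626 kWh in → × £0.339 = £3,263.13
Difference = |£1,942.34 − £3,263.13| = £1,320.79

£1320.79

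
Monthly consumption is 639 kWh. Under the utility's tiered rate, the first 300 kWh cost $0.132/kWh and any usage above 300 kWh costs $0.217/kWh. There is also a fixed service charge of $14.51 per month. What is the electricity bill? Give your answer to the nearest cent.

First 300 kWh × $0.132 = $39.60
Remaining 339 kWh × $0.217 = $73.56
Energy charge = $113.16; + service $14.51 = $127.67

$127.67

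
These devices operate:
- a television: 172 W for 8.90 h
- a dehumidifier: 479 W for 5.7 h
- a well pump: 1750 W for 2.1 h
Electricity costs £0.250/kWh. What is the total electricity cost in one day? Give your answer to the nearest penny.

television: 172 W × 8.90 h = 1,531 Wh = 1.531 kWh
dehumidifier: 479 W × 5.7 h = 2,730 Wh = 2.73 kWh
well pump: 1750 W × 2.1 h = 3,675 Wh = 3.675 kWh
Total energy = 1.531 + 2.73 + 3.675 = 7.936 kWh
Cost = 7.936 kWh × £0.250 = £1.98

£1.98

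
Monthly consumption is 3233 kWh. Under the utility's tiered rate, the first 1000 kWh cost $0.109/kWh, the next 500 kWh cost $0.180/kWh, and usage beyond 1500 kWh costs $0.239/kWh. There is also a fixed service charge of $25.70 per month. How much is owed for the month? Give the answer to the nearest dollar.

$639

First 1000 kWh × $0.109 = $109.00
Next 500 kWh × $0.180 = $90.00
Remaining 1733 kWh × $0.239 = $414.19
Energy charge = $613.19; + service $25.70 = $638.89 ≈ $639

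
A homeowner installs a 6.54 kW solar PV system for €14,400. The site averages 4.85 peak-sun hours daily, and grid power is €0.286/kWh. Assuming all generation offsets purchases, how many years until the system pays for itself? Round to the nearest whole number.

4 years

Daily generation = 6.54 kW × 4.85 h = 31.72 kWh
Annual generation = 31.72 × 365 = 11577 kWh
Annual savings = 11577 × €0.286 = €3,311.15
Payback = €14,400 / €3,311.15 = 4.35 years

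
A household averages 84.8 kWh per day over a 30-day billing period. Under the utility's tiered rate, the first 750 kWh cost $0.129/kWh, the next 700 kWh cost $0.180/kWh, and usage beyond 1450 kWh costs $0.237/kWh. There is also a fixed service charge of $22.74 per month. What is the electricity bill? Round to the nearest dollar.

Usage = 84.8 kWh/day × 30 days = 2544 kWh
First 750 kWh × $0.129 = $96.75
Next 700 kWh × $0.180 = $126.00
Remaining 1094 kWh × $0.237 = $259.28
Energy charge = $482.03; + service $22.74 = $504.77 ≈ $505

$505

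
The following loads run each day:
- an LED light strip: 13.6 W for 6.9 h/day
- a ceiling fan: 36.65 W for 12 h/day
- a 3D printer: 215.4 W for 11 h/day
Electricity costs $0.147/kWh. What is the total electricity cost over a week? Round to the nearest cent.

LED light strip: 13.6 W × 6.9 h × 7 d = 657 Wh = 0.6569 kWh
ceiling fan: 36.65 W × 12 h × 7 d = 3,079 Wh = 3.079 kWh
3D printer: 215.4 W × 11 h × 7 d = 16,586 Wh = 16.59 kWh
Total energy = 0.6569 + 3.079 + 16.59 = 20.32 kWh
Cost = 20.32 kWh × $0.147 = $2.99

$2.99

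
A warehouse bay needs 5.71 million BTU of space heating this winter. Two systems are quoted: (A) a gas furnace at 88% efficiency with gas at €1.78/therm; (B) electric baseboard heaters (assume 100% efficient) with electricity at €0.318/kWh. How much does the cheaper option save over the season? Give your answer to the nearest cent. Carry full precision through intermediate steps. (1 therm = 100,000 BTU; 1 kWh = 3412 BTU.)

€416.68

Heat load = 5.71 × 10⁶ BTU = 5,710,000 BTU
Gas: input = 5,710,000 / 0.88 = 6,488,636 BTU = 64.89 therm → 64.89 × €1.78 = €115.50
Electric: 5,710,000 BTU / 3412 = 1,674 kWh → × €0.318 = €532.17
Difference = |€115.50 − €532.17| = €416.68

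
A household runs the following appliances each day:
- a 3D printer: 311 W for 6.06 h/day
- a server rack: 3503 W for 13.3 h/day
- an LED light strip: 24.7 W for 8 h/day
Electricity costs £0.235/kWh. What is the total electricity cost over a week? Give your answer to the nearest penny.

£80.07

3D printer: 311 W × 6.06 h × 7 d = 13,193 Wh = 13.19 kWh
server rack: 3503 W × 13.3 h × 7 d = 326,129 Wh = 326.1 kWh
LED light strip: 24.7 W × 8 h × 7 d = 1,383 Wh = 1.383 kWh
Total energy = 13.19 + 326.1 + 1.383 = 340.7 kWh
Cost = 340.7 kWh × £0.235 = £80.07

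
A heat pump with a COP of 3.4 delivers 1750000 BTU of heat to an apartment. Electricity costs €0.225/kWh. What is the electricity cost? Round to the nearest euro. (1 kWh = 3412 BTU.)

€34

Heat delivered = 1,750,000 BTU / 3412 = 512.9 kWh
Electrical input = 512.9 kWh / 3.4 = 150.9 kWh
Cost = 150.9 × €0.225/kWh = €33.94 ≈ €34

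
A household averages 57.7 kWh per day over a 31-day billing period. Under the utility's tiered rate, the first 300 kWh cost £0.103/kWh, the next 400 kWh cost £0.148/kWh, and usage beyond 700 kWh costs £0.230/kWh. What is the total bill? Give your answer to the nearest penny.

Usage = 57.7 kWh/day × 31 days = 1788.7 kWh
First 300 kWh × £0.103 = £30.90
Next 400 kWh × £0.148 = £59.20
Remaining 1088.7 kWh × £0.230 = £250.40
Total = £340.50

£340.50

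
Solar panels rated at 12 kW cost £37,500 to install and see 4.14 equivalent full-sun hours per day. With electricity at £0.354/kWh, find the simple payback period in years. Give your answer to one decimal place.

Daily generation = 12 kW × 4.14 h = 49.68 kWh
Annual generation = 49.68 × 365 = 18133 kWh
Annual savings = 18133 × £0.354 = £6,419.15
Payback = £37,500 / £6,419.15 = 5.84 years

5.8 years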